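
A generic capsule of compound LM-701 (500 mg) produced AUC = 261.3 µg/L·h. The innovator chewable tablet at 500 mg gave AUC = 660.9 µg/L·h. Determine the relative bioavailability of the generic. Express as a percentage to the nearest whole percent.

F_rel = 40%

F_rel = (AUC_test/D_test) / (AUC_ref/D_ref)
      = (261.3/500) / (660.9/500)
      = 0.5226 / 1.3218 = 0.3954 = 39.54%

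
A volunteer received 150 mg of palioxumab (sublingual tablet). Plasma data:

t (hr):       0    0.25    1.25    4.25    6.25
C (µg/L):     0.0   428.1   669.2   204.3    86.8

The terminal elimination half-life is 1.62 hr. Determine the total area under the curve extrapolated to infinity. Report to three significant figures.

Trapezoidal AUC_0→6.25:
  [0→0.25]: (0.0+428.1)/2 × 0.25 = 53.5125
  [0.25→1.25]: (428.1+669.2)/2 × 1 = 548.65
  [1.25→4.25]: (669.2+204.3)/2 × 3 = 1310.25
  [4.25→6.25]: (204.3+86.8)/2 × 2 = 291.1
  Sum = 2203.5125 µg/L·hr
k_e = ln2 / t½ = 0.693147 / 1.62 = 0.4279 hr^-1
Extrapolated tail: C_last / k_e = 86.8 / 0.4279 = 202.851
AUC_0→∞ = 2203.5125 + 202.851 = 2406.3635 µg/L·hr

AUC = 2410 µg/L·hr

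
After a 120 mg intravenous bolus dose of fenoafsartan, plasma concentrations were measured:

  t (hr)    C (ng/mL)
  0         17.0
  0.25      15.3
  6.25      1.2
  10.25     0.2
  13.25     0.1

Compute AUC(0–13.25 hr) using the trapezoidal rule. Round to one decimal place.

AUC = 56.8 ng/mL·hr

Trapezoidal AUC_0→13.25:
  [0→0.25]: (17.0+15.3)/2 × 0.25 = 4.0375
  [0.25→6.25]: (15.3+1.2)/2 × 6 = 49.5
  [6.25→10.25]: (1.2+0.2)/2 × 4 = 2.8
  [10.25→13.25]: (0.2+0.1)/2 × 3 = 0.45
  Sum = 56.7875 ng/mL·hr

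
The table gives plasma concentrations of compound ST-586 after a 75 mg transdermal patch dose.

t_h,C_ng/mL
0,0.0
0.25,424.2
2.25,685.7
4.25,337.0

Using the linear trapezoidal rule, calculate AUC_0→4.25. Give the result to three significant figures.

Trapezoidal AUC_0→4.25:
  [0→0.25]: (0.0+424.2)/2 × 0.25 = 53.025
  [0.25→2.25]: (424.2+685.7)/2 × 2 = 1109.9
  [2.25→4.25]: (685.7+337.0)/2 × 2 = 1022.7
  Sum = 2185.625 ng/mL·h

AUC = 2190 ng/mL·h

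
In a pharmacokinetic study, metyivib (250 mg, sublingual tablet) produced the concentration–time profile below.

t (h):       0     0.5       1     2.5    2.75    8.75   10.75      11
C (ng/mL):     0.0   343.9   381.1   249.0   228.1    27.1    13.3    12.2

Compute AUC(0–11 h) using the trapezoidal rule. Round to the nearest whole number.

AUC = 1609 ng/mL·h

Trapezoidal AUC_0→11:
  [0→0.5]: (0.0+343.9)/2 × 0.5 = 85.975
  [0.5→1]: (343.9+381.1)/2 × 0.5 = 181.25
  [1→2.5]: (381.1+249.0)/2 × 1.5 = 472.575
  [2.5→2.75]: (249.0+228.1)/2 × 0.25 = 59.6375
  [2.75→8.75]: (228.1+27.1)/2 × 6 = 765.6
  [8.75→10.75]: (27.1+13.3)/2 × 2 = 40.4
  [10.75→11]: (13.3+12.2)/2 × 0.25 = 3.1875
  Sum = 1608.625 ng/mL·h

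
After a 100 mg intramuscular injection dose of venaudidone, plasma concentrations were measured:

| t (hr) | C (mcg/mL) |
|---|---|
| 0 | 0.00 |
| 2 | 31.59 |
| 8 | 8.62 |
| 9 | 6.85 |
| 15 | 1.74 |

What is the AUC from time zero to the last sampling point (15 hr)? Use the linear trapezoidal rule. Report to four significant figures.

Trapezoidal AUC_0→15:
  [0→2]: (0.00+31.59)/2 × 2 = 31.59
  [2→8]: (31.59+8.62)/2 × 6 = 120.63
  [8→9]: (8.62+6.85)/2 × 1 = 7.735
  [9→15]: (6.85+1.74)/2 × 6 = 25.77
  Sum = 185.725 mcg/mL·hr

AUC = 185.7 mcg/mL·hr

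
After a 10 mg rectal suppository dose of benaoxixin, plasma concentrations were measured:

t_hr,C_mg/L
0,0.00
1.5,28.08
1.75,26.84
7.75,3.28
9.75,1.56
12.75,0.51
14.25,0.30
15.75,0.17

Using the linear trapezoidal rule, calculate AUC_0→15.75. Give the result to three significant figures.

AUC = 127 mg/L·hr

Trapezoidal AUC_0→15.75:
  [0→1.5]: (0.00+28.08)/2 × 1.5 = 21.06
  [1.5→1.75]: (28.08+26.84)/2 × 0.25 = 6.865
  [1.75→7.75]: (26.84+3.28)/2 × 6 = 90.36
  [7.75→9.75]: (3.28+1.56)/2 × 2 = 4.84
  [9.75→12.75]: (1.56+0.51)/2 × 3 = 3.105
  [12.75→14.25]: (0.51+0.30)/2 × 1.5 = 0.6075
  [14.25→15.75]: (0.30+0.17)/2 × 1.5 = 0.3525
  Sum = 127.19 mg/L·hr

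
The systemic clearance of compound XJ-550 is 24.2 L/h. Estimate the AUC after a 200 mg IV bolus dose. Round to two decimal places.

AUC = 8.26 mg/L·h

AUC_0→∞ = Dose_iv / CL
        = 200 / 24.2 = 8.26446 mg/L·h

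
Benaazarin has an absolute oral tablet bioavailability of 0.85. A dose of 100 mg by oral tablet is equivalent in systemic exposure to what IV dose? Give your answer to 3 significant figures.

D_iv = 85.0 mg

Systemic exposure from an extravascular dose = F × D_ev, so the equivalent IV dose is F × D_ev.
D_iv = F × D_ev = 0.85 × 100 = 85 mg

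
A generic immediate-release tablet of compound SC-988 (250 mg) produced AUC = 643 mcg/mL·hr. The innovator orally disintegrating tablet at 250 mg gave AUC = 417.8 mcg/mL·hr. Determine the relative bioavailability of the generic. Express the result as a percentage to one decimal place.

F_rel = (AUC_test/D_test) / (AUC_ref/D_ref)
      = (643/250) / (417.8/250)
      = 2.572 / 1.6712 = 1.5390 = 153.90%

F_rel = 153.9%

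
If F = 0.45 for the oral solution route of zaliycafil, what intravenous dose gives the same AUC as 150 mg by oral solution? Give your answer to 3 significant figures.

Systemic exposure from an extravascular dose = F × D_ev, so the equivalent IV dose is F × D_ev.
D_iv = F × D_ev = 0.45 × 150 = 67.5 mg

D_iv = 67.5 mg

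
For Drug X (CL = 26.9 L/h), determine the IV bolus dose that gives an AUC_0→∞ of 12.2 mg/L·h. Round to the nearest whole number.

Dose = 328 mg

Dose_iv = CL × AUC_0→∞
     = 26.9 × 12.2 = 328.18 mg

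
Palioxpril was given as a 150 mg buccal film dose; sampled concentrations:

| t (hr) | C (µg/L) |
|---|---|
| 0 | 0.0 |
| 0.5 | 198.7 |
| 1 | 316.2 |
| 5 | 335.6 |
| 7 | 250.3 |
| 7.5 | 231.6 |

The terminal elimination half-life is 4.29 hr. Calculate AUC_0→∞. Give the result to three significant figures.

AUC = 3620 µg/L·hr

Trapezoidal AUC_0→7.5:
  [0→0.5]: (0.0+198.7)/2 × 0.5 = 49.675
  [0.5→1]: (198.7+316.2)/2 × 0.5 = 128.725
  [1→5]: (316.2+335.6)/2 × 4 = 1303.6
  [5→7]: (335.6+250.3)/2 × 2 = 585.9
  [7→7.5]: (250.3+231.6)/2 × 0.5 = 120.475
  Sum = 2188.375 µg/L·hr
k_e = ln2 / t½ = 0.693147 / 4.29 = 0.1616 hr^-1
Extrapolated tail: C_last / k_e = 231.6 / 0.1616 = 1433.168
AUC_0→∞ = 2188.375 + 1433.168 = 3621.543 µg/L·hr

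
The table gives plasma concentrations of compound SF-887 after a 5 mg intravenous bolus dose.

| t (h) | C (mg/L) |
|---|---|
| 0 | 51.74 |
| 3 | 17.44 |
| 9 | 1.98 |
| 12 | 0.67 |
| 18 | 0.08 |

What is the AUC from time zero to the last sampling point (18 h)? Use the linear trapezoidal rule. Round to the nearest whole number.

AUC = 168 mg/L·h

Trapezoidal AUC_0→18:
  [0→3]: (51.74+17.44)/2 × 3 = 103.77
  [3→9]: (17.44+1.98)/2 × 6 = 58.26
  [9→12]: (1.98+0.67)/2 × 3 = 3.975
  [12→18]: (0.67+0.08)/2 × 6 = 2.25
  Sum = 168.255 mg/L·h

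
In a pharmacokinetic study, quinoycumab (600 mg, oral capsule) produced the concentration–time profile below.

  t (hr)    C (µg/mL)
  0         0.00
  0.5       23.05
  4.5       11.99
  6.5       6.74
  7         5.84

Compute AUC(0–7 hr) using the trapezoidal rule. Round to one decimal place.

AUC = 97.7 µg/mL·hr

Trapezoidal AUC_0→7:
  [0→0.5]: (0.00+23.05)/2 × 0.5 = 5.7625
  [0.5→4.5]: (23.05+11.99)/2 × 4 = 70.08
  [4.5→6.5]: (11.99+6.74)/2 × 2 = 18.73
  [6.5→7]: (6.74+5.84)/2 × 0.5 = 3.145
  Sum = 97.7175 µg/mL·hr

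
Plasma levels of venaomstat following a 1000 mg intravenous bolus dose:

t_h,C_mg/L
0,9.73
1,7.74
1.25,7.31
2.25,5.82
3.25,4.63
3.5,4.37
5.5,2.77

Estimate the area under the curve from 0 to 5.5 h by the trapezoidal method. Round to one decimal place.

Trapezoidal AUC_0→5.5:
  [0→1]: (9.73+7.74)/2 × 1 = 8.735
  [1→1.25]: (7.74+7.31)/2 × 0.25 = 1.88125
  [1.25→2.25]: (7.31+5.82)/2 × 1 = 6.565
  [2.25→3.25]: (5.82+4.63)/2 × 1 = 5.225
  [3.25→3.5]: (4.63+4.37)/2 × 0.25 = 1.125
  [3.5→5.5]: (4.37+2.77)/2 × 2 = 7.14
  Sum = 30.67125 mg/L·h

AUC = 30.7 mg/L·h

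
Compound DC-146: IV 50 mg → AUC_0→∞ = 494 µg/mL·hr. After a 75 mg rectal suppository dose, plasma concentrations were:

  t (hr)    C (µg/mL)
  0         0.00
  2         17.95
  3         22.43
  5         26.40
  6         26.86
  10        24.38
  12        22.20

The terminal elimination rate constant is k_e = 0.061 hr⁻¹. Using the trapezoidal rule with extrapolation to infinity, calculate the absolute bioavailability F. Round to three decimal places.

Trapezoidal AUC_0→12 (rectal suppository):
  [0→2]: (0.00+17.95)/2 × 2 = 17.95
  [2→3]: (17.95+22.43)/2 × 1 = 20.19
  [3→5]: (22.43+26.40)/2 × 2 = 48.83
  [5→6]: (26.40+26.86)/2 × 1 = 26.63
  [6→10]: (26.86+24.38)/2 × 4 = 102.48
  [10→12]: (24.38+22.20)/2 × 2 = 46.58
  Sum = 262.66 µg/mL·hr
Tail: C_last/k_e = 22.20/0.061 = 363.934
AUC_0→∞ (rectal suppository) = 262.66 + 363.934 = 626.594 µg/mL·hr
F = (AUC_ev/D_ev)/(AUC_iv/D_iv) = (626.594/75)/(494/50) = 8.35459/9.88 = 0.8456

F = 0.846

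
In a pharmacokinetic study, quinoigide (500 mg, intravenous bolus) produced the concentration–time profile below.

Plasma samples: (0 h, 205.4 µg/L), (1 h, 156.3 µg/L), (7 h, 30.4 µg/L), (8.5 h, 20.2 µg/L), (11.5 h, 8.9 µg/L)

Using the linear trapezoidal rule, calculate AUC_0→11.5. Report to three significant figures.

Trapezoidal AUC_0→11.5:
  [0→1]: (205.4+156.3)/2 × 1 = 180.85
  [1→7]: (156.3+30.4)/2 × 6 = 560.1
  [7→8.5]: (30.4+20.2)/2 × 1.5 = 37.95
  [8.5→11.5]: (20.2+8.9)/2 × 3 = 43.65
  Sum = 822.55 µg/L·h

AUC = 823 µg/L·h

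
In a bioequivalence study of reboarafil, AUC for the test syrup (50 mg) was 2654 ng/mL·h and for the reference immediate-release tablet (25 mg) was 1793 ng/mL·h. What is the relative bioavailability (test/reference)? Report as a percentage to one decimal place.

F_rel = (AUC_test/D_test) / (AUC_ref/D_ref)
      = (2654/50) / (1793/25)
      = 53.08 / 71.72 = 0.7401 = 74.01%

F_rel = 74.0%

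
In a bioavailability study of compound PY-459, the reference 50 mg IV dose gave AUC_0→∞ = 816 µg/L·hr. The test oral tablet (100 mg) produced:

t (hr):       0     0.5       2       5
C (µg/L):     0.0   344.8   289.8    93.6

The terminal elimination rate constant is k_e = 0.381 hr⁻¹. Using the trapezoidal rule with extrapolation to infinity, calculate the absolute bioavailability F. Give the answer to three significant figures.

F = 0.847

Trapezoidal AUC_0→5 (oral tablet):
  [0→0.5]: (0.0+344.8)/2 × 0.5 = 86.2
  [0.5→2]: (344.8+289.8)/2 × 1.5 = 475.95
  [2→5]: (289.8+93.6)/2 × 3 = 575.1
  Sum = 1137.25 µg/L·hr
Tail: C_last/k_e = 93.6/0.381 = 245.669
AUC_0→∞ (oral tablet) = 1137.25 + 245.669 = 1382.919 µg/L·hr
F = (AUC_ev/D_ev)/(AUC_iv/D_iv) = (1382.919/100)/(816/50) = 13.82919/16.32 = 0.8474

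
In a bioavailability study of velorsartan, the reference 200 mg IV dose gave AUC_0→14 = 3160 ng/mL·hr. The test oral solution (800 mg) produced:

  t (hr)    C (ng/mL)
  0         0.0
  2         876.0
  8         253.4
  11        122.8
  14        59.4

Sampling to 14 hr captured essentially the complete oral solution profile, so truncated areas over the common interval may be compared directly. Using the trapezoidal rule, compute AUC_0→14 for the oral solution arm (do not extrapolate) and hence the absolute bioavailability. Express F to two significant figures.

Trapezoidal AUC_0→14 (oral solution):
  [0→2]: (0.0+876.0)/2 × 2 = 876.0
  [2→8]: (876.0+253.4)/2 × 6 = 3388.2
  [8→11]: (253.4+122.8)/2 × 3 = 564.3
  [11→14]: (122.8+59.4)/2 × 3 = 273.3
  Sum = 5101.8 ng/mL·hr
F = (AUC_ev/D_ev)/(AUC_iv/D_iv) = (5101.8/800)/(3160/200) = 6.37725/15.8 = 0.4036

F = 0.40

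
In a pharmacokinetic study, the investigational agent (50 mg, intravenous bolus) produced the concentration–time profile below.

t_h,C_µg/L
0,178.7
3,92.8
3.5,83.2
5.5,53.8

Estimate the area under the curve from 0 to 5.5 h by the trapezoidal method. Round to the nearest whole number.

AUC = 588 µg/L·h

Trapezoidal AUC_0→5.5:
  [0→3]: (178.7+92.8)/2 × 3 = 407.25
  [3→3.5]: (92.8+83.2)/2 × 0.5 = 44.0
  [3.5→5.5]: (83.2+53.8)/2 × 2 = 137.0
  Sum = 588.25 µg/L·h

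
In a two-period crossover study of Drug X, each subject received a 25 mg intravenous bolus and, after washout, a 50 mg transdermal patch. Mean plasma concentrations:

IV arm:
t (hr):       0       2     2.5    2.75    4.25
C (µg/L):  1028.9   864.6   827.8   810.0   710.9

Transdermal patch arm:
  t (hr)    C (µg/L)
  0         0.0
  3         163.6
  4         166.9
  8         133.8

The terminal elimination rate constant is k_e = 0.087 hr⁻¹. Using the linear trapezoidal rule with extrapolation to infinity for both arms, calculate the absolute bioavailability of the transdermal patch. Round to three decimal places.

F = 0.108

Trapezoidal AUC_0→4.25 (IV):
  [0→2]: (1028.9+864.6)/2 × 2 = 1893.5
  [2→2.5]: (864.6+827.8)/2 × 0.5 = 423.1
  [2.5→2.75]: (827.8+810.0)/2 × 0.25 = 204.725
  [2.75→4.25]: (810.0+710.9)/2 × 1.5 = 1140.675
  Sum = 3662.0 µg/L·hr
IV tail: 710.9/0.087 = 8171.264; AUC_iv,0→∞ = 3662.0 + 8171.264 = 11833.264 µg/L·hr
Trapezoidal AUC_0→8 (transdermal patch):
  [0→3]: (0.0+163.6)/2 × 3 = 245.4
  [3→4]: (163.6+166.9)/2 × 1 = 165.25
  [4→8]: (166.9+133.8)/2 × 4 = 601.4
  Sum = 1012.05 µg/L·hr
transdermal patch tail: 133.8/0.087 = 1537.931; AUC_ev,0→∞ = 1012.05 + 1537.931 = 2549.981 µg/L·hr
F = (AUC_ev/D_ev)/(AUC_iv/D_iv) = (2549.981/50)/(11833.264/25) = 50.99962/473.33056 = 0.1077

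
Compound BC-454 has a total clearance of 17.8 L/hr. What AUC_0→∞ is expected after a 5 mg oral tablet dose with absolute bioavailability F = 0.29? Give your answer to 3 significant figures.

AUC_0→∞ = F × Dose / CL
        = 0.29 × 5 / 17.8 = 0.0814607 mg/L·hr

AUC = 0.0815 mg/L·hr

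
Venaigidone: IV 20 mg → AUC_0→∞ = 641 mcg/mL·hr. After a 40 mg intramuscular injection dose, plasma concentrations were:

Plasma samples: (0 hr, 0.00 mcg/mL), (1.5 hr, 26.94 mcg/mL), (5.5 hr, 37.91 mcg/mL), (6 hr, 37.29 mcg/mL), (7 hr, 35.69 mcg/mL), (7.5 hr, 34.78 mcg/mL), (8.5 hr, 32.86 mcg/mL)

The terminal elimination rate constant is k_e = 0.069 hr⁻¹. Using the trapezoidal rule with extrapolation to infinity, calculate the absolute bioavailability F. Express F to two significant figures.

F = 0.57

Trapezoidal AUC_0→8.5 (intramuscular injection):
  [0→1.5]: (0.00+26.94)/2 × 1.5 = 20.205
  [1.5→5.5]: (26.94+37.91)/2 × 4 = 129.7
  [5.5→6]: (37.91+37.29)/2 × 0.5 = 18.8
  [6→7]: (37.29+35.69)/2 × 1 = 36.49
  [7→7.5]: (35.69+34.78)/2 × 0.5 = 17.6175
  [7.5→8.5]: (34.78+32.86)/2 × 1 = 33.82
  Sum = 256.6325 mcg/mL·hr
Tail: C_last/k_e = 32.86/0.069 = 476.232
AUC_0→∞ (intramuscular injection) = 256.6325 + 476.232 = 732.8645 mcg/mL·hr
F = (AUC_ev/D_ev)/(AUC_iv/D_iv) = (732.8645/40)/(641/20) = 18.3216/32.05 = 0.5717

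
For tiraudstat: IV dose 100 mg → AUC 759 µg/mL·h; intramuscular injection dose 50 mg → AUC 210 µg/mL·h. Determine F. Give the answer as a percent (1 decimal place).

F = (AUC_ev / D_ev) / (AUC_iv / D_iv)
  = (210/50) / (759/100)
  = 4.2 / 7.59 = 0.5534
  = 55.34%

F = 55.3%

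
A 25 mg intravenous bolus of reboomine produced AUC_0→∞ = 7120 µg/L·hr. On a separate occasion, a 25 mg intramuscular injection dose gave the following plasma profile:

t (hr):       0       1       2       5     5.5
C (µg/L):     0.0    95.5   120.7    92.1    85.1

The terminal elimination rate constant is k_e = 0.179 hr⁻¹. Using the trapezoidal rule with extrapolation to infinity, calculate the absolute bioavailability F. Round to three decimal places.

F = 0.140

Trapezoidal AUC_0→5.5 (intramuscular injection):
  [0→1]: (0.0+95.5)/2 × 1 = 47.75
  [1→2]: (95.5+120.7)/2 × 1 = 108.1
  [2→5]: (120.7+92.1)/2 × 3 = 319.2
  [5→5.5]: (92.1+85.1)/2 × 0.5 = 44.3
  Sum = 519.35 µg/L·hr
Tail: C_last/k_e = 85.1/0.179 = 475.419
AUC_0→∞ (intramuscular injection) = 519.35 + 475.419 = 994.769 µg/L·hr
F = (AUC_ev/D_ev)/(AUC_iv/D_iv) = (994.769/25)/(7120/25) = 39.79076/284.8 = 0.1397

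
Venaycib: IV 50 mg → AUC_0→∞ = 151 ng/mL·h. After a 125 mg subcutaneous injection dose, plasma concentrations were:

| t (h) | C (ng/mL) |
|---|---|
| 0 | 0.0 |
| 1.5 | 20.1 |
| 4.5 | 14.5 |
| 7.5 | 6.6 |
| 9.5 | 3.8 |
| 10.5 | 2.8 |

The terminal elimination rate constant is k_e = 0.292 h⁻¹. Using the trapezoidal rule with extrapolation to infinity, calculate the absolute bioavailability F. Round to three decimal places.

F = 0.323

Trapezoidal AUC_0→10.5 (subcutaneous injection):
  [0→1.5]: (0.0+20.1)/2 × 1.5 = 15.075
  [1.5→4.5]: (20.1+14.5)/2 × 3 = 51.9
  [4.5→7.5]: (14.5+6.6)/2 × 3 = 31.65
  [7.5→9.5]: (6.6+3.8)/2 × 2 = 10.4
  [9.5→10.5]: (3.8+2.8)/2 × 1 = 3.3
  Sum = 112.325 ng/mL·h
Tail: C_last/k_e = 2.8/0.292 = 9.589
AUC_0→∞ (subcutaneous injection) = 112.325 + 9.589 = 121.914 ng/mL·h
F = (AUC_ev/D_ev)/(AUC_iv/D_iv) = (121.914/125)/(151/50) = 0.975312/3.02 = 0.3230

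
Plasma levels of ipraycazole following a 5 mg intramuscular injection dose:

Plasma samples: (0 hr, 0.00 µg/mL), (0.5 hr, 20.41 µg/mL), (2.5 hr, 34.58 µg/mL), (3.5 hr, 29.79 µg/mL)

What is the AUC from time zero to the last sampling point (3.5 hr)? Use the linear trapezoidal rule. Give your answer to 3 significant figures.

AUC = 92.3 µg/mL·hr

Trapezoidal AUC_0→3.5:
  [0→0.5]: (0.00+20.41)/2 × 0.5 = 5.1025
  [0.5→2.5]: (20.41+34.58)/2 × 2 = 54.99
  [2.5→3.5]: (34.58+29.79)/2 × 1 = 32.185
  Sum = 92.2775 µg/mL·hr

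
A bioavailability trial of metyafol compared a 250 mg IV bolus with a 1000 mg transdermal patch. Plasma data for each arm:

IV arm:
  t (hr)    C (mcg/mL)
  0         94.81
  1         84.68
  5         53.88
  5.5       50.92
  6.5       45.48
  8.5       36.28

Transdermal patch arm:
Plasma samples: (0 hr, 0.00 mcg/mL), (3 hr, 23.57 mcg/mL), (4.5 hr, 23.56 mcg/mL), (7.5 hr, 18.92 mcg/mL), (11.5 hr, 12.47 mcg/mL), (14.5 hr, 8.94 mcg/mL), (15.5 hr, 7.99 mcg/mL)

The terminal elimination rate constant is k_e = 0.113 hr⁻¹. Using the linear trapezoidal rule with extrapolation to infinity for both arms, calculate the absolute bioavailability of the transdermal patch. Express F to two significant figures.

F = 0.091

Trapezoidal AUC_0→8.5 (IV):
  [0→1]: (94.81+84.68)/2 × 1 = 89.745
  [1→5]: (84.68+53.88)/2 × 4 = 277.12
  [5→5.5]: (53.88+50.92)/2 × 0.5 = 26.2
  [5.5→6.5]: (50.92+45.48)/2 × 1 = 48.2
  [6.5→8.5]: (45.48+36.28)/2 × 2 = 81.76
  Sum = 523.025 mcg/mL·hr
IV tail: 36.28/0.113 = 321.062; AUC_iv,0→∞ = 523.025 + 321.062 = 844.087 mcg/mL·hr
Trapezoidal AUC_0→15.5 (transdermal patch):
  [0→3]: (0.00+23.57)/2 × 3 = 35.355
  [3→4.5]: (23.57+23.56)/2 × 1.5 = 35.3475
  [4.5→7.5]: (23.56+18.92)/2 × 3 = 63.72
  [7.5→11.5]: (18.92+12.47)/2 × 4 = 62.78
  [11.5→14.5]: (12.47+8.94)/2 × 3 = 32.115
  [14.5→15.5]: (8.94+7.99)/2 × 1 = 8.465
  Sum = 237.7825 mcg/mL·hr
transdermal patch tail: 7.99/0.113 = 70.708; AUC_ev,0→∞ = 237.7825 + 70.708 = 308.4905 mcg/mL·hr
F = (AUC_ev/D_ev)/(AUC_iv/D_iv) = (308.4905/1000)/(844.087/250) = 0.3084905/3.376348 = 0.0914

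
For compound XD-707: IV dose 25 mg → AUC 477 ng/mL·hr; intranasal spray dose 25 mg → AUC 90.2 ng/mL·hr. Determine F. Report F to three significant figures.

F = 0.189

F = (AUC_ev / D_ev) / (AUC_iv / D_iv)
  = (90.2/25) / (477/25)
  = 3.608 / 19.08 = 0.1891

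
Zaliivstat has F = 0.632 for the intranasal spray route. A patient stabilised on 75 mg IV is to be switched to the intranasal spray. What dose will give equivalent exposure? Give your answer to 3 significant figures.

D_intranasal = 119 mg

For equal systemic exposure: F × D_ev = D_iv
D_ev = D_iv / F = 75 / 0.632 = 118.671 mg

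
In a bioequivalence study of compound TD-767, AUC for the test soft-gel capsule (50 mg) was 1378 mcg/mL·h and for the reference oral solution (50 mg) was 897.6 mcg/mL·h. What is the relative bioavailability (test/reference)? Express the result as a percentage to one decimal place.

F_rel = 153.5%

F_rel = (AUC_test/D_test) / (AUC_ref/D_ref)
      = (1378/50) / (897.6/50)
      = 27.56 / 17.952 = 1.5352 = 153.52%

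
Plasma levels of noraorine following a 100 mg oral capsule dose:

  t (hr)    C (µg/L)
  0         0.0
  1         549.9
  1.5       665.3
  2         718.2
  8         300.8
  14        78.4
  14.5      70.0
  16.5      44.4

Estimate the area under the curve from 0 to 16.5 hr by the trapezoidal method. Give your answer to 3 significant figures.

Trapezoidal AUC_0→16.5:
  [0→1]: (0.0+549.9)/2 × 1 = 274.95
  [1→1.5]: (549.9+665.3)/2 × 0.5 = 303.8
  [1.5→2]: (665.3+718.2)/2 × 0.5 = 345.875
  [2→8]: (718.2+300.8)/2 × 6 = 3057.0
  [8→14]: (300.8+78.4)/2 × 6 = 1137.6
  [14→14.5]: (78.4+70.0)/2 × 0.5 = 37.1
  [14.5→16.5]: (70.0+44.4)/2 × 2 = 114.4
  Sum = 5270.725 µg/L·hr

AUC = 5270 µg/L·hr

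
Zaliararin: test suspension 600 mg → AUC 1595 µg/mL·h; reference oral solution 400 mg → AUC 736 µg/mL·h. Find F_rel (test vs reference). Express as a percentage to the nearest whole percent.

F_rel = 144%

F_rel = (AUC_test/D_test) / (AUC_ref/D_ref)
      = (1595/600) / (736/400)
      = 2.65833 / 1.84 = 1.4447 = 144.47%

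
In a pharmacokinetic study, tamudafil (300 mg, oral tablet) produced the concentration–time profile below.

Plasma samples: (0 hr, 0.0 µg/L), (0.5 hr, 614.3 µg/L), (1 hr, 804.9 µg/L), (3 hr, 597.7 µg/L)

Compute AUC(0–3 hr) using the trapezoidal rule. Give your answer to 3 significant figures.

AUC = 1910 µg/L·hr

Trapezoidal AUC_0→3:
  [0→0.5]: (0.0+614.3)/2 × 0.5 = 153.575
  [0.5→1]: (614.3+804.9)/2 × 0.5 = 354.8
  [1→3]: (804.9+597.7)/2 × 2 = 1402.6
  Sum = 1910.975 µg/L·hr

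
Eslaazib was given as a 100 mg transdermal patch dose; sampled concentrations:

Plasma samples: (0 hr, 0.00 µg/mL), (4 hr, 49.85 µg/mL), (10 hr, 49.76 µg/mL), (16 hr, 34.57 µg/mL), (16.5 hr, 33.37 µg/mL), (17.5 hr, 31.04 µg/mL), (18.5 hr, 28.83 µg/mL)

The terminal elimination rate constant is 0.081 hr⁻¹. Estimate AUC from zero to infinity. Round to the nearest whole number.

AUC = 1087 µg/mL·hr

Trapezoidal AUC_0→18.5:
  [0→4]: (0.00+49.85)/2 × 4 = 99.7
  [4→10]: (49.85+49.76)/2 × 6 = 298.83
  [10→16]: (49.76+34.57)/2 × 6 = 252.99
  [16→16.5]: (34.57+33.37)/2 × 0.5 = 16.985
  [16.5→17.5]: (33.37+31.04)/2 × 1 = 32.205
  [17.5→18.5]: (31.04+28.83)/2 × 1 = 29.935
  Sum = 730.645 µg/mL·hr
Extrapolated tail: C_last / k_e = 28.83 / 0.081 = 355.926
AUC_0→∞ = 730.645 + 355.926 = 1086.571 µg/mL·hr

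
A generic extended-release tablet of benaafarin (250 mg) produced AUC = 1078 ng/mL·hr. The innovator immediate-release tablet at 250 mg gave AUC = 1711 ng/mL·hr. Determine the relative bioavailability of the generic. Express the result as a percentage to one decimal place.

F_rel = 63.0%

F_rel = (AUC_test/D_test) / (AUC_ref/D_ref)
      = (1078/250) / (1711/250)
      = 4.312 / 6.844 = 0.6300 = 63.00%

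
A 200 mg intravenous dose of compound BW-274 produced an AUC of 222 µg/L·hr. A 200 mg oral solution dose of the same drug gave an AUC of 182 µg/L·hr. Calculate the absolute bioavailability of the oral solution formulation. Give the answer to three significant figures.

F = 0.820

F = (AUC_ev / D_ev) / (AUC_iv / D_iv)
  = (182/200) / (222/200)
  = 0.91 / 1.11 = 0.8198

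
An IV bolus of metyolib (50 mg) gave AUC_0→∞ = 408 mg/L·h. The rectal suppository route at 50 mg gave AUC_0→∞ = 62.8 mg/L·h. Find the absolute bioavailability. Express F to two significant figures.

F = (AUC_ev / D_ev) / (AUC_iv / D_iv)
  = (62.8/50) / (408/50)
  = 1.256 / 8.16 = 0.1539

F = 0.15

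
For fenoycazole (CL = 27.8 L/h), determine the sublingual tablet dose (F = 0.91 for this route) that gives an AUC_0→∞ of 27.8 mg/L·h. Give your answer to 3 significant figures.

Dose = 849 mg

Dose = CL × AUC_0→∞ / F
     = 27.8 × 27.8 / 0.91 = 849.275 mg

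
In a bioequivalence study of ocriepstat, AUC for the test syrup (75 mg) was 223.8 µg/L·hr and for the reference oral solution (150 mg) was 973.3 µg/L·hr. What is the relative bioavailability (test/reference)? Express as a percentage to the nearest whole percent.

F_rel = (AUC_test/D_test) / (AUC_ref/D_ref)
      = (223.8/75) / (973.3/150)
      = 2.984 / 6.48867 = 0.4599 = 45.99%

F_rel = 46%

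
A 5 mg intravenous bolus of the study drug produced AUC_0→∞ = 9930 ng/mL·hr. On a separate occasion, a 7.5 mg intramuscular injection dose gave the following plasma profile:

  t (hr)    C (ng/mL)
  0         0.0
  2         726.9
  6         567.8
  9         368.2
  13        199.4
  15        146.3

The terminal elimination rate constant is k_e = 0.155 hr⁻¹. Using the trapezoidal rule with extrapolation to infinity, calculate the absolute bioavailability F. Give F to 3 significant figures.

F = 0.480

Trapezoidal AUC_0→15 (intramuscular injection):
  [0→2]: (0.0+726.9)/2 × 2 = 726.9
  [2→6]: (726.9+567.8)/2 × 4 = 2589.4
  [6→9]: (567.8+368.2)/2 × 3 = 1404.0
  [9→13]: (368.2+199.4)/2 × 4 = 1135.2
  [13→15]: (199.4+146.3)/2 × 2 = 345.7
  Sum = 6201.2 ng/mL·hr
Tail: C_last/k_e = 146.3/0.155 = 943.871
AUC_0→∞ (intramuscular injection) = 6201.2 + 943.871 = 7145.071 ng/mL·hr
F = (AUC_ev/D_ev)/(AUC_iv/D_iv) = (7145.071/7.5)/(9930/5) = 952.676/1986 = 0.4797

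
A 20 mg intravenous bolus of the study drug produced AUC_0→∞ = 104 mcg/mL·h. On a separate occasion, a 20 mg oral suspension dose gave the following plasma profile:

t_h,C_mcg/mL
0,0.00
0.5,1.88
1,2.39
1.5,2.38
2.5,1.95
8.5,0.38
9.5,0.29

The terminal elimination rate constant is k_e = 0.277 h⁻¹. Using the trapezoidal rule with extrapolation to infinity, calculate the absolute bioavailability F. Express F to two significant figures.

Trapezoidal AUC_0→9.5 (oral suspension):
  [0→0.5]: (0.00+1.88)/2 × 0.5 = 0.47
  [0.5→1]: (1.88+2.39)/2 × 0.5 = 1.0675
  [1→1.5]: (2.39+2.38)/2 × 0.5 = 1.1925
  [1.5→2.5]: (2.38+1.95)/2 × 1 = 2.165
  [2.5→8.5]: (1.95+0.38)/2 × 6 = 6.99
  [8.5→9.5]: (0.38+0.29)/2 × 1 = 0.335
  Sum = 12.22 mcg/mL·h
Tail: C_last/k_e = 0.29/0.277 = 1.047
AUC_0→∞ (oral suspension) = 12.22 + 1.047 = 13.267 mcg/mL·h
F = (AUC_ev/D_ev)/(AUC_iv/D_iv) = (13.267/20)/(104/20) = 0.66335/5.2 = 0.1276

F = 0.13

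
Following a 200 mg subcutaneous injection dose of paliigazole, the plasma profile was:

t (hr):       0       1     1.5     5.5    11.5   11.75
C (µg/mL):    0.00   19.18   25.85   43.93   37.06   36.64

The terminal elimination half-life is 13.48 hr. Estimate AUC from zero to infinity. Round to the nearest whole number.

AUC = 1125 µg/mL·hr

Trapezoidal AUC_0→11.75:
  [0→1]: (0.00+19.18)/2 × 1 = 9.59
  [1→1.5]: (19.18+25.85)/2 × 0.5 = 11.2575
  [1.5→5.5]: (25.85+43.93)/2 × 4 = 139.56
  [5.5→11.5]: (43.93+37.06)/2 × 6 = 242.97
  [11.5→11.75]: (37.06+36.64)/2 × 0.25 = 9.2125
  Sum = 412.59 µg/mL·hr
k_e = ln2 / t½ = 0.693147 / 13.48 = 0.0514 hr^-1
Extrapolated tail: C_last / k_e = 36.64 / 0.0514 = 712.840
AUC_0→∞ = 412.59 + 712.840 = 1125.43 µg/mL·hr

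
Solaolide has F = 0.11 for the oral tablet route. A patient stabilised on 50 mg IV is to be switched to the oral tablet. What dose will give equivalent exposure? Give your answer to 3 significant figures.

For equal systemic exposure: F × D_ev = D_iv
D_ev = D_iv / F = 50 / 0.11 = 454.545 mg

D_oral = 455 mg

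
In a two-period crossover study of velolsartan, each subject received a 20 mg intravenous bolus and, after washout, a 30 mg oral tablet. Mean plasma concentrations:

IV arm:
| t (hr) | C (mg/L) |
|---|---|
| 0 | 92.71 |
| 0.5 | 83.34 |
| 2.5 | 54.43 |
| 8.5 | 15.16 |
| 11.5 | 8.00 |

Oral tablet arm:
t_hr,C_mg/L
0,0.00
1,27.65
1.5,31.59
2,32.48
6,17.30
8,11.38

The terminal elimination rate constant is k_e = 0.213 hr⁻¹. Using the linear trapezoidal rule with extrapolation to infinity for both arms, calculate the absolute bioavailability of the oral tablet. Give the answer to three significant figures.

Trapezoidal AUC_0→11.5 (IV):
  [0→0.5]: (92.71+83.34)/2 × 0.5 = 44.0125
  [0.5→2.5]: (83.34+54.43)/2 × 2 = 137.77
  [2.5→8.5]: (54.43+15.16)/2 × 6 = 208.77
  [8.5→11.5]: (15.16+8.00)/2 × 3 = 34.74
  Sum = 425.2925 mg/L·hr
IV tail: 8.00/0.213 = 37.559; AUC_iv,0→∞ = 425.2925 + 37.559 = 462.8515 mg/L·hr
Trapezoidal AUC_0→8 (oral tablet):
  [0→1]: (0.00+27.65)/2 × 1 = 13.825
  [1→1.5]: (27.65+31.59)/2 × 0.5 = 14.81
  [1.5→2]: (31.59+32.48)/2 × 0.5 = 16.0175
  [2→6]: (32.48+17.30)/2 × 4 = 99.56
  [6→8]: (17.30+11.38)/2 × 2 = 28.68
  Sum = 172.8925 mg/L·hr
oral tablet tail: 11.38/0.213 = 53.427; AUC_ev,0→∞ = 172.8925 + 53.427 = 226.3195 mg/L·hr
F = (AUC_ev/D_ev)/(AUC_iv/D_iv) = (226.3195/30)/(462.8515/20) = 7.54398/23.142575 = 0.3260

F = 0.326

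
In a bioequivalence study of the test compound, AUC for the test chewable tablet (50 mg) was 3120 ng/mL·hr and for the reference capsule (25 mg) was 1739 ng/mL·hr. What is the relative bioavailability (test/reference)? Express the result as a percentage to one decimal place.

F_rel = (AUC_test/D_test) / (AUC_ref/D_ref)
      = (3120/50) / (1739/25)
      = 62.4 / 69.56 = 0.8971 = 89.71%

F_rel = 89.7%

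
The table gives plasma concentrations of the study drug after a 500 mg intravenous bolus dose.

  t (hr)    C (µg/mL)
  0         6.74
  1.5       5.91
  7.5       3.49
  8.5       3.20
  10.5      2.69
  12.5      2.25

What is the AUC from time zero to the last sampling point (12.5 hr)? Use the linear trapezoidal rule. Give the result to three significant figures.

AUC = 51.9 µg/mL·hr

Trapezoidal AUC_0→12.5:
  [0→1.5]: (6.74+5.91)/2 × 1.5 = 9.4875
  [1.5→7.5]: (5.91+3.49)/2 × 6 = 28.2
  [7.5→8.5]: (3.49+3.20)/2 × 1 = 3.345
  [8.5→10.5]: (3.20+2.69)/2 × 2 = 5.89
  [10.5→12.5]: (2.69+2.25)/2 × 2 = 4.94
  Sum = 51.8625 µg/mL·hr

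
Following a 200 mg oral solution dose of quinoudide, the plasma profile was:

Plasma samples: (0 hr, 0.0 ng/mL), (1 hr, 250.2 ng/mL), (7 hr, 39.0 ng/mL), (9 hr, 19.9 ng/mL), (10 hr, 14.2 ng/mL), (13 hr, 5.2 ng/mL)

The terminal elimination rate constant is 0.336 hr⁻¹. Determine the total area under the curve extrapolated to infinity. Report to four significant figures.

AUC = 1113 ng/mL·hr

Trapezoidal AUC_0→13:
  [0→1]: (0.0+250.2)/2 × 1 = 125.1
  [1→7]: (250.2+39.0)/2 × 6 = 867.6
  [7→9]: (39.0+19.9)/2 × 2 = 58.9
  [9→10]: (19.9+14.2)/2 × 1 = 17.05
  [10→13]: (14.2+5.2)/2 × 3 = 29.1
  Sum = 1097.75 ng/mL·hr
Extrapolated tail: C_last / k_e = 5.2 / 0.336 = 15.476
AUC_0→∞ = 1097.75 + 15.476 = 1113.226 ng/mL·hr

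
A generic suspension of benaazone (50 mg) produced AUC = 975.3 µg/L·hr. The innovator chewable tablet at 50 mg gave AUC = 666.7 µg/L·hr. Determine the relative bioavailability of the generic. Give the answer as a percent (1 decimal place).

F_rel = (AUC_test/D_test) / (AUC_ref/D_ref)
      = (975.3/50) / (666.7/50)
      = 19.506 / 13.334 = 1.4629 = 146.29%

F_rel = 146.3%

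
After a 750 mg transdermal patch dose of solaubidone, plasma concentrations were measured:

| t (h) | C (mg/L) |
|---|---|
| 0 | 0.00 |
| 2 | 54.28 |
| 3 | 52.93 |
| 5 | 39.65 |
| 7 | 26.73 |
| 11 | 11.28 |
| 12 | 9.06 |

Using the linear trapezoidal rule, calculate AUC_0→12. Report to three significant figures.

AUC = 353 mg/L·h

Trapezoidal AUC_0→12:
  [0→2]: (0.00+54.28)/2 × 2 = 54.28
  [2→3]: (54.28+52.93)/2 × 1 = 53.605
  [3→5]: (52.93+39.65)/2 × 2 = 92.58
  [5→7]: (39.65+26.73)/2 × 2 = 66.38
  [7→11]: (26.73+11.28)/2 × 4 = 76.02
  [11→12]: (11.28+9.06)/2 × 1 = 10.17
  Sum = 353.035 mg/L·h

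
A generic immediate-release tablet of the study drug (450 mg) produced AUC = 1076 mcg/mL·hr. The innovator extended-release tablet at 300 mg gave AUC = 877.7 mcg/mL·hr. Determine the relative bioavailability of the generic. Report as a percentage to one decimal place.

F_rel = 81.7%

F_rel = (AUC_test/D_test) / (AUC_ref/D_ref)
      = (1076/450) / (877.7/300)
      = 2.39111 / 2.92567 = 0.8173 = 81.73%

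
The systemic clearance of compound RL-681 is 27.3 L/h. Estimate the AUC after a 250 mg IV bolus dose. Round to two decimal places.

AUC = 9.16 mg/L·h

AUC_0→∞ = Dose_iv / CL
        = 250 / 27.3 = 9.15751 mg/L·h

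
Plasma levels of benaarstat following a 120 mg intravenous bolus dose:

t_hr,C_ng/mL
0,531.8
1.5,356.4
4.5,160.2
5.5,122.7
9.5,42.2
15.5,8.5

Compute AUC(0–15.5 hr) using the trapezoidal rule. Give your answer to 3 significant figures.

AUC = 2060 ng/mL·hr

Trapezoidal AUC_0→15.5:
  [0→1.5]: (531.8+356.4)/2 × 1.5 = 666.15
  [1.5→4.5]: (356.4+160.2)/2 × 3 = 774.9
  [4.5→5.5]: (160.2+122.7)/2 × 1 = 141.45
  [5.5→9.5]: (122.7+42.2)/2 × 4 = 329.8
  [9.5→15.5]: (42.2+8.5)/2 × 6 = 152.1
  Sum = 2064.4 ng/mL·hr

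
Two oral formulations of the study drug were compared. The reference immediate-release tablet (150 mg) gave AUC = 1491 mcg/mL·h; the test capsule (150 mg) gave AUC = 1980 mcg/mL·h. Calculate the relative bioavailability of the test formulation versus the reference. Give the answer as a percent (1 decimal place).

F_rel = 132.8%

F_rel = (AUC_test/D_test) / (AUC_ref/D_ref)
      = (1980/150) / (1491/150)
      = 13.2 / 9.94 = 1.3280 = 132.80%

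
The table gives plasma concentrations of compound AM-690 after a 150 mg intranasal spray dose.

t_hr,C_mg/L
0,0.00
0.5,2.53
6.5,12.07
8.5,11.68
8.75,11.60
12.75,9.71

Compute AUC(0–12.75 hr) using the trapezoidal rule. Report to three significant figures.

Trapezoidal AUC_0→12.75:
  [0→0.5]: (0.00+2.53)/2 × 0.5 = 0.6325
  [0.5→6.5]: (2.53+12.07)/2 × 6 = 43.8
  [6.5→8.5]: (12.07+11.68)/2 × 2 = 23.75
  [8.5→8.75]: (11.68+11.60)/2 × 0.25 = 2.91
  [8.75→12.75]: (11.60+9.71)/2 × 4 = 42.62
  Sum = 113.7125 mg/L·hr

AUC = 114 mg/L·hr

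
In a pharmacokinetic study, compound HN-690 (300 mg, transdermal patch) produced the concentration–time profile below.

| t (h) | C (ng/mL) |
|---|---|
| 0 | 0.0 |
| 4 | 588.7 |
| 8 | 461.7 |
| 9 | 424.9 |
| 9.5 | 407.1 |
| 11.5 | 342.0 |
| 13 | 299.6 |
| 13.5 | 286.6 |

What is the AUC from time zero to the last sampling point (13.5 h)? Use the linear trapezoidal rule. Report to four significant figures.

Trapezoidal AUC_0→13.5:
  [0→4]: (0.0+588.7)/2 × 4 = 1177.4
  [4→8]: (588.7+461.7)/2 × 4 = 2100.8
  [8→9]: (461.7+424.9)/2 × 1 = 443.3
  [9→9.5]: (424.9+407.1)/2 × 0.5 = 208.0
  [9.5→11.5]: (407.1+342.0)/2 × 2 = 749.1
  [11.5→13]: (342.0+299.6)/2 × 1.5 = 481.2
  [13→13.5]: (299.6+286.6)/2 × 0.5 = 146.55
  Sum = 5306.35 ng/mL·h

AUC = 5306 ng/mL·h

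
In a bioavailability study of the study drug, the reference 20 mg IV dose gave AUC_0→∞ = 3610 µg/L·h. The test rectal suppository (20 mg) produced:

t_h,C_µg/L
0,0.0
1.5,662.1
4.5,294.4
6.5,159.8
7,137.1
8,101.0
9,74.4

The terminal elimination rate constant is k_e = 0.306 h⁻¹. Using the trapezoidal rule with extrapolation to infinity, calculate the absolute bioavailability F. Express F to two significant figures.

Trapezoidal AUC_0→9 (rectal suppository):
  [0→1.5]: (0.0+662.1)/2 × 1.5 = 496.575
  [1.5→4.5]: (662.1+294.4)/2 × 3 = 1434.75
  [4.5→6.5]: (294.4+159.8)/2 × 2 = 454.2
  [6.5→7]: (159.8+137.1)/2 × 0.5 = 74.225
  [7→8]: (137.1+101.0)/2 × 1 = 119.05
  [8→9]: (101.0+74.4)/2 × 1 = 87.7
  Sum = 2666.5 µg/L·h
Tail: C_last/k_e = 74.4/0.306 = 243.137
AUC_0→∞ (rectal suppository) = 2666.5 + 243.137 = 2909.637 µg/L·h
F = (AUC_ev/D_ev)/(AUC_iv/D_iv) = (2909.637/20)/(3610/20) = 145.48185/180.5 = 0.8060

F = 0.81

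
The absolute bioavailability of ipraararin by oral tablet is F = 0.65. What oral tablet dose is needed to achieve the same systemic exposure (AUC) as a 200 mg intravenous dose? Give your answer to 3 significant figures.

For equal systemic exposure: F × D_ev = D_iv
D_ev = D_iv / F = 200 / 0.65 = 307.692 mg

D_oral = 308 mg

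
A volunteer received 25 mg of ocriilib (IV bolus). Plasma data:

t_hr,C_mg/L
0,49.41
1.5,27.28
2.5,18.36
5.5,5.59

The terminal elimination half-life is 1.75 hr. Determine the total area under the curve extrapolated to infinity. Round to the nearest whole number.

Trapezoidal AUC_0→5.5:
  [0→1.5]: (49.41+27.28)/2 × 1.5 = 57.5175
  [1.5→2.5]: (27.28+18.36)/2 × 1 = 22.82
  [2.5→5.5]: (18.36+5.59)/2 × 3 = 35.925
  Sum = 116.2625 mg/L·hr
k_e = ln2 / t½ = 0.693147 / 1.75 = 0.3961 hr^-1
Extrapolated tail: C_last / k_e = 5.59 / 0.3961 = 14.113
AUC_0→∞ = 116.2625 + 14.113 = 130.3755 mg/L·hr

AUC = 130 mg/L·hr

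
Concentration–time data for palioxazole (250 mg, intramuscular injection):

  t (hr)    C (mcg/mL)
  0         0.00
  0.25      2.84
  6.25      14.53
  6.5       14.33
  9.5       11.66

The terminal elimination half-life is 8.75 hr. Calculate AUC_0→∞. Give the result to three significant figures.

Trapezoidal AUC_0→9.5:
  [0→0.25]: (0.00+2.84)/2 × 0.25 = 0.355
  [0.25→6.25]: (2.84+14.53)/2 × 6 = 52.11
  [6.25→6.5]: (14.53+14.33)/2 × 0.25 = 3.6075
  [6.5→9.5]: (14.33+11.66)/2 × 3 = 38.985
  Sum = 95.0575 mcg/mL·hr
k_e = ln2 / t½ = 0.693147 / 8.75 = 0.0792 hr^-1
Extrapolated tail: C_last / k_e = 11.66 / 0.0792 = 147.222
AUC_0→∞ = 95.0575 + 147.222 = 242.2795 mcg/mL·hr

AUC = 242 mcg/mL·hr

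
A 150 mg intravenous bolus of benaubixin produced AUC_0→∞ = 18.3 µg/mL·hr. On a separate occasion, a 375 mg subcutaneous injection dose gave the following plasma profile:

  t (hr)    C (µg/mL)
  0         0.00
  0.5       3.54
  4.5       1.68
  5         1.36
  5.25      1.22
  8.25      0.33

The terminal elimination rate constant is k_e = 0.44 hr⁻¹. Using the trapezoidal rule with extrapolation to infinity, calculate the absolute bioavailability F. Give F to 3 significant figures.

Trapezoidal AUC_0→8.25 (subcutaneous injection):
  [0→0.5]: (0.00+3.54)/2 × 0.5 = 0.885
  [0.5→4.5]: (3.54+1.68)/2 × 4 = 10.44
  [4.5→5]: (1.68+1.36)/2 × 0.5 = 0.76
  [5→5.25]: (1.36+1.22)/2 × 0.25 = 0.3225
  [5.25→8.25]: (1.22+0.33)/2 × 3 = 2.325
  Sum = 14.7325 µg/mL·hr
Tail: C_last/k_e = 0.33/0.44 = 0.750
AUC_0→∞ (subcutaneous injection) = 14.7325 + 0.750 = 15.4825 µg/mL·hr
F = (AUC_ev/D_ev)/(AUC_iv/D_iv) = (15.4825/375)/(18.3/150) = 0.0412867/0.122 = 0.3384

F = 0.338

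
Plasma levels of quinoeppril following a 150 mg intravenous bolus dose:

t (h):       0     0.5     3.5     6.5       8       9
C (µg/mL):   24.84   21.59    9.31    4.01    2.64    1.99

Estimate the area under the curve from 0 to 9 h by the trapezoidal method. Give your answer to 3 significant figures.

AUC = 85.2 µg/mL·h

Trapezoidal AUC_0→9:
  [0→0.5]: (24.84+21.59)/2 × 0.5 = 11.6075
  [0.5→3.5]: (21.59+9.31)/2 × 3 = 46.35
  [3.5→6.5]: (9.31+4.01)/2 × 3 = 19.98
  [6.5→8]: (4.01+2.64)/2 × 1.5 = 4.9875
  [8→9]: (2.64+1.99)/2 × 1 = 2.315
  Sum = 85.24 µg/mL·h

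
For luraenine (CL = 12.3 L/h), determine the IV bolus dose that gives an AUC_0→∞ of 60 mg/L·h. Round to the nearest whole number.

Dose_iv = CL × AUC_0→∞
     = 12.3 × 60 = 738 mg

Dose = 738 mg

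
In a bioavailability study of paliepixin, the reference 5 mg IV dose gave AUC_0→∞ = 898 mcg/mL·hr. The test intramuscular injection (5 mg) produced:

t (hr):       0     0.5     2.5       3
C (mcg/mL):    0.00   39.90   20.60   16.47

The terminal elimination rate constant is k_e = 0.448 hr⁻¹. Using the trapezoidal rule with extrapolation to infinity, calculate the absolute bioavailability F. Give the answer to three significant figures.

F = 0.130

Trapezoidal AUC_0→3 (intramuscular injection):
  [0→0.5]: (0.00+39.90)/2 × 0.5 = 9.975
  [0.5→2.5]: (39.90+20.60)/2 × 2 = 60.5
  [2.5→3]: (20.60+16.47)/2 × 0.5 = 9.2675
  Sum = 79.7425 mcg/mL·hr
Tail: C_last/k_e = 16.47/0.448 = 36.763
AUC_0→∞ (intramuscular injection) = 79.7425 + 36.763 = 116.5055 mcg/mL·hr
F = (AUC_ev/D_ev)/(AUC_iv/D_iv) = (116.5055/5)/(898/5) = 23.3011/179.6 = 0.1297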